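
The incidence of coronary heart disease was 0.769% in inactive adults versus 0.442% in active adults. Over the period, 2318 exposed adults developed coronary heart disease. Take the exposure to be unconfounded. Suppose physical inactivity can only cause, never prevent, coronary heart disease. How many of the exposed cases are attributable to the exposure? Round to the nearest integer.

p₁ = 0.00769, p₀ = 0.00442.
PN = (p₁ − p₀)/p₁ = (0.00769 − 0.00442) / 0.00769 ≈ 0.42523.
Attributable cases ≈ PN × (exposed cases) = 0.42523 × 2318 ≈ 985.68.

about 986 cases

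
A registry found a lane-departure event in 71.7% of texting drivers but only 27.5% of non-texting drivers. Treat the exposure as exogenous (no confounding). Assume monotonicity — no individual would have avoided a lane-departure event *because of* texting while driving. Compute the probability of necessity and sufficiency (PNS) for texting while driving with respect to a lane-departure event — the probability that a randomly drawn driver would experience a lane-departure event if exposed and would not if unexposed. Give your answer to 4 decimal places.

PNS ≈ 0.4420

p₁ = 0.717, p₀ = 0.275.
Under exogeneity and monotonicity, PNS = p₁ − p₀.
PNS = 0.717 − 0.275 = 0.442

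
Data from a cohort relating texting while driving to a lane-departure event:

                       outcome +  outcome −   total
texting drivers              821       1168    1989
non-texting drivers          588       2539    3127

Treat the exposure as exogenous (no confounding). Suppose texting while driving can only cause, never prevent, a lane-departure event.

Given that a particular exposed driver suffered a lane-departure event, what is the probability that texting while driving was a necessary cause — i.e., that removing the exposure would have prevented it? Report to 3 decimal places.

PN ≈ 0.544

p₁ = P(outcome | exposed) = 821/1989 = 0.41277
p₀ = P(outcome | unexposed) = 588/3127 = 0.18804
Under exogeneity and monotonicity, PN = (p₁ − p₀) / p₁.
PN = (0.41277 − 0.18804) / 0.41277 = 0.22473 / 0.41277 ≈ 0.5444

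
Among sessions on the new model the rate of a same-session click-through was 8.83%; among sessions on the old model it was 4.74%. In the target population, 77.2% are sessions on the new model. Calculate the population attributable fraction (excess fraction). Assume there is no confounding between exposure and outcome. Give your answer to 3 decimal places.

p₁ = 0.0883, p₀ = 0.0474.
Overall risk P(Y=1) = π·p₁ + (1−π)·p₀ = 0.772×0.0883 + 0.228×0.0474 = 0.078975.
Under exogeneity, PAF = [P(Y=1) − p₀] / P(Y=1).
PAF = (0.078975 − 0.0474) / 0.078975 ≈ 0.3998

PAF ≈ 0.400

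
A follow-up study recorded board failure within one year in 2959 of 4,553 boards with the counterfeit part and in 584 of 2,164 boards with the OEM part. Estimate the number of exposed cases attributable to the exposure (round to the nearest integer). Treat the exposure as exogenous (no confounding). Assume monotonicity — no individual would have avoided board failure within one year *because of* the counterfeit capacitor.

about 1730 cases

p₁ = P(outcome | exposed) = 2959/4553 = 0.6499
p₀ = P(outcome | unexposed) = 584/2164 = 0.26987
PN = (p₁ − p₀)/p₁ = (0.6499 − 0.26987) / 0.6499 ≈ 0.58475.
Attributable cases ≈ PN × (exposed cases) = 0.58475 × 2959 ≈ 1730.28.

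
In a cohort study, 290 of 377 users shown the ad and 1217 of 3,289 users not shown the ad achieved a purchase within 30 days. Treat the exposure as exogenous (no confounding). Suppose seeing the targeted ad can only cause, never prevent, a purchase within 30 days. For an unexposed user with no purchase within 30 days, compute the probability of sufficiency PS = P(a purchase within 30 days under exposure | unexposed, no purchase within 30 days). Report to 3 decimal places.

p₁ = P(outcome | exposed) = 290/377 = 0.76923
p₀ = P(outcome | unexposed) = 1217/3289 = 0.37002
Under exogeneity and monotonicity, PS = (p₁ − p₀) / (1 − p₀).
PS = (0.76923 − 0.37002) / (1 − 0.37002) = 0.39921 / 0.62998 ≈ 0.6337

PS ≈ 0.634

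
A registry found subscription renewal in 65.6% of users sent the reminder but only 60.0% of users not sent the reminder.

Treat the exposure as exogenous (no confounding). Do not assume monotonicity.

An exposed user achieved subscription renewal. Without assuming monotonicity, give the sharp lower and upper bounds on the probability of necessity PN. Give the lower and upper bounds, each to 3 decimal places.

p₁ = 0.656, p₀ = 0.6.
Under exogeneity alone the bounds on PN are max{0,(p₁−p₀)/p₁} ≤ PN ≤ min{1,(1−p₀)/p₁}.
  lower = (p₁ − p₀)/p₁ = 0.056 / 0.656 ≈ 0.0854
  upper = min{1, (1 − p₀)/p₁} = 0.4 / 0.656 ≈ 0.6098

0.085 ≤ PN ≤ 0.610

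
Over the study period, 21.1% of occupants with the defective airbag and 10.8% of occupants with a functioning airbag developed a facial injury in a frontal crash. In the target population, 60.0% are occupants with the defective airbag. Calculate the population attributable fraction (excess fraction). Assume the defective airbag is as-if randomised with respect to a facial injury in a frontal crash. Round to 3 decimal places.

PAF ≈ 0.364

p₁ = 0.211, p₀ = 0.108.
Overall risk P(Y=1) = π·p₁ + (1−π)·p₀ = 0.6×0.211 + 0.4×0.108 = 0.1698.
Under exogeneity, PAF = [P(Y=1) − p₀] / P(Y=1).
PAF = (0.1698 − 0.108) / 0.1698 ≈ 0.3640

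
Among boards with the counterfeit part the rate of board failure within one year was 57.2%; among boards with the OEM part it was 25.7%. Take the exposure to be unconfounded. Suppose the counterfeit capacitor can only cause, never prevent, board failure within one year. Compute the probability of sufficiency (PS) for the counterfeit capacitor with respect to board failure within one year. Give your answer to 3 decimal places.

PS ≈ 0.424

p₁ = 0.572, p₀ = 0.257.
Under exogeneity and monotonicity, PS = (p₁ − p₀) / (1 − p₀).
PS = (0.572 − 0.257) / (1 − 0.257) = 0.315 / 0.743 ≈ 0.4240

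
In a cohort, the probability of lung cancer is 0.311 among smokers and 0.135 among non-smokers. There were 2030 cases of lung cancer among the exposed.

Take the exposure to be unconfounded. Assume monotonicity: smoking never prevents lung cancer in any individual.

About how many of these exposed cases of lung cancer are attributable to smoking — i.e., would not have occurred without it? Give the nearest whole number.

about 1149 cases

Let p₁ = 0.311, p₀ = 0.135.
PN = (p₁ − p₀)/p₁ = (0.311 − 0.135) / 0.311 ≈ 0.56592.
Attributable cases ≈ PN × (exposed cases) = 0.56592 × 2030 ≈ 1148.81.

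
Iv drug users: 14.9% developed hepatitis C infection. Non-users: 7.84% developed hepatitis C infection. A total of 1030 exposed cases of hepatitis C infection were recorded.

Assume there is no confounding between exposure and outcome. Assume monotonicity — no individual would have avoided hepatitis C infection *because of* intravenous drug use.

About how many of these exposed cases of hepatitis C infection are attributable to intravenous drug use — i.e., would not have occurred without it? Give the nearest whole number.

p₁ = 0.149, p₀ = 0.0784.
PN = (p₁ − p₀)/p₁ = (0.149 − 0.0784) / 0.149 ≈ 0.47383.
Attributable cases ≈ PN × (exposed cases) = 0.47383 × 1030 ≈ 488.04.

about 488 cases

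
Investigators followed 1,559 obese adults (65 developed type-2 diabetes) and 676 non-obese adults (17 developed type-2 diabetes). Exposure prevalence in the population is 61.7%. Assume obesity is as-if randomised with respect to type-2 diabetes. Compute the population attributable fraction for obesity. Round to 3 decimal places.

PAF ≈ 0.289

p₁ = P(outcome | exposed) = 65/1559 = 0.041693
p₀ = P(outcome | unexposed) = 17/676 = 0.025148
Overall risk P(Y=1) = π·p₁ + (1−π)·p₀ = 0.617×0.041693 + 0.383×0.025148 = 0.035356.
Under exogeneity, PAF = [P(Y=1) − p₀] / P(Y=1).
PAF = (0.035356 − 0.025148) / 0.035356 ≈ 0.2887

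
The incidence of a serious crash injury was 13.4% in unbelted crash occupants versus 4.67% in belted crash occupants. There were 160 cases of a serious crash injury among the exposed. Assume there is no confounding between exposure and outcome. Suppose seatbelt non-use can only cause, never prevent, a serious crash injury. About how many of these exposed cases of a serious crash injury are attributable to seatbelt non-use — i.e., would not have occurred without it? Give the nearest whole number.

p₁ = 0.134, p₀ = 0.0467.
PN = (p₁ − p₀)/p₁ = (0.134 − 0.0467) / 0.134 ≈ 0.65149.
Attributable cases ≈ PN × (exposed cases) = 0.65149 × 160 ≈ 104.24.

about 104 cases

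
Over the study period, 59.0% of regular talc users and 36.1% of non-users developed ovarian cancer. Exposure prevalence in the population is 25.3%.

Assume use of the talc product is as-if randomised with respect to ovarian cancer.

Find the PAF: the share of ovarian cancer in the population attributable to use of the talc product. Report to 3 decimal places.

PAF ≈ 0.138

p₁ = 0.59, p₀ = 0.361.
Overall risk P(Y=1) = π·p₁ + (1−π)·p₀ = 0.253×0.59 + 0.747×0.361 = 0.41894.
Under exogeneity, PAF = [P(Y=1) − p₀] / P(Y=1).
PAF = (0.41894 − 0.361) / 0.41894 ≈ 0.1383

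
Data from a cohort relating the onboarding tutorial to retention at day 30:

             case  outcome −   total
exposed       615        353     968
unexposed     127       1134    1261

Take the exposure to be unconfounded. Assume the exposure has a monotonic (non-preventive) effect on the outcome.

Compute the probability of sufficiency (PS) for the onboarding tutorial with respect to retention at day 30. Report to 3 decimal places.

p₁ = P(outcome | exposed) = 615/968 = 0.63533
p₀ = P(outcome | unexposed) = 127/1261 = 0.10071
Under exogeneity and monotonicity, PS = (p₁ − p₀)/(1 − p₀).
PS = (0.63533 − 0.10071) / 0.89929 ≈ 0.5945

PS ≈ 0.594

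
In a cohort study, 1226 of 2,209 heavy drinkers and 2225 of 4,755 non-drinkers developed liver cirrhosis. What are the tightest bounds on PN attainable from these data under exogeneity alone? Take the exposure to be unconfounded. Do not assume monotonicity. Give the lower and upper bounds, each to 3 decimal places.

0.157 ≤ PN ≤ 0.959

p₁ = P(outcome | exposed) = 1226/2209 = 0.555
p₀ = P(outcome | unexposed) = 2225/4755 = 0.46793
Under exogeneity alone the bounds on PN are max{0,(p₁−p₀)/p₁} ≤ PN ≤ min{1,(1−p₀)/p₁}.
  lower = (p₁ − p₀)/p₁ = 0.087074 / 0.555 ≈ 0.1569
  upper = min{1, (1 − p₀)/p₁} = 0.53207 / 0.555 ≈ 0.9587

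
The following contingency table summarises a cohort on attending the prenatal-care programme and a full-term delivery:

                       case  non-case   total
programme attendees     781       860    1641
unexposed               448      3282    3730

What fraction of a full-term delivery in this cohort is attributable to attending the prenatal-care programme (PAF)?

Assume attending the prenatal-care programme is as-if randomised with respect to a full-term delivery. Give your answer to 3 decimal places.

PAF ≈ 0.475

p₁ = P(outcome | exposed) = 781/1641 = 0.47593
p₀ = P(outcome | unexposed) = 448/3730 = 0.12011
Exposure prevalence π = 1641/5371 = 0.30553; overall risk P(Y=1) = 0.22882.
Under exogeneity, PAF = [P(Y=1) − p₀]/P(Y=1).
PAF = (0.22882 − 0.12011) / 0.22882 ≈ 0.4751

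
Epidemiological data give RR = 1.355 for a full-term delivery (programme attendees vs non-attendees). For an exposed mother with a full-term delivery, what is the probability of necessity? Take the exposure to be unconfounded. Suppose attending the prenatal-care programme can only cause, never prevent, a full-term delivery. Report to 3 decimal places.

Under exogeneity and monotonicity, PN = (RR − 1) / RR = 1 − 1/RR.
PN = (1.355 − 1) / 1.355 = 0.355 / 1.355 ≈ 0.2620

PN ≈ 0.262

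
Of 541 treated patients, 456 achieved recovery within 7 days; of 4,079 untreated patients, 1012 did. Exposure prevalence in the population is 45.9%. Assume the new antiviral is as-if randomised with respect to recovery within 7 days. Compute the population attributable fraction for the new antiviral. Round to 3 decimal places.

p₁ = P(outcome | exposed) = 456/541 = 0.84288
p₀ = P(outcome | unexposed) = 1012/4079 = 0.2481
Overall risk P(Y=1) = π·p₁ + (1−π)·p₀ = 0.459×0.84288 + 0.541×0.2481 = 0.52111.
Under exogeneity, PAF = [P(Y=1) − p₀] / P(Y=1).
PAF = (0.52111 − 0.2481) / 0.52111 ≈ 0.5239

PAF ≈ 0.524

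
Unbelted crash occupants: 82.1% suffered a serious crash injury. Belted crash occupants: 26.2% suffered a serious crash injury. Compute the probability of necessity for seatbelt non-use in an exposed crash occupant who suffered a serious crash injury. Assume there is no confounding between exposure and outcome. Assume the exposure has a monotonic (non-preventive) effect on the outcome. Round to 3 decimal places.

p₁ = 0.821, p₀ = 0.262.
Under exogeneity and monotonicity, PN = (p₁ − p₀) / p₁.
PN = (0.821 − 0.262) / 0.821 = 0.559 / 0.821 ≈ 0.6809

PN ≈ 0.681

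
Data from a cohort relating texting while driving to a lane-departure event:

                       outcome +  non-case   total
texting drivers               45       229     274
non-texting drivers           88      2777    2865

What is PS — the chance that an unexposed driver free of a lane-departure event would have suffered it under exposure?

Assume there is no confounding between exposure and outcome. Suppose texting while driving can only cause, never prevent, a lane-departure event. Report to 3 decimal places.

p₁ = P(outcome | exposed) = 45/274 = 0.16423
p₀ = P(outcome | unexposed) = 88/2865 = 0.030716
Under exogeneity and monotonicity, PS = (p₁ − p₀)/(1 − p₀).
PS = (0.16423 − 0.030716) / 0.96928 ≈ 0.1377

PS ≈ 0.138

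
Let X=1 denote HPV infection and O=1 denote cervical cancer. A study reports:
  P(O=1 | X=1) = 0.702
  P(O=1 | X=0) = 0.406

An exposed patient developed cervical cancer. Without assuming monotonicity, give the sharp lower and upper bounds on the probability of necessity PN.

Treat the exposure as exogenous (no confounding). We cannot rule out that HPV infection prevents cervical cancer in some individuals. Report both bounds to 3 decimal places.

Let p₁ = 0.702, p₀ = 0.406.
Under exogeneity alone the bounds on PN are max{0,(p₁−p₀)/p₁} ≤ PN ≤ min{1,(1−p₀)/p₁}.
  lower = (p₁ − p₀)/p₁ = 0.296 / 0.702 ≈ 0.4217
  upper = min{1, (1 − p₀)/p₁} = 0.594 / 0.702 ≈ 0.8462

0.422 ≤ PN ≤ 0.846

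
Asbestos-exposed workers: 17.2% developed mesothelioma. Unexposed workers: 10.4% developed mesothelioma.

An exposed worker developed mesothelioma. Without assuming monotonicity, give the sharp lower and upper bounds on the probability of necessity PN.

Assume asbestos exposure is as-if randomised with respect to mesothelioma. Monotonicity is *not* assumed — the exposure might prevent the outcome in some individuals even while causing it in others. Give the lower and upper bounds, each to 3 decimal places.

0.395 ≤ PN ≤ 1.000

p₁ = 0.172, p₀ = 0.104.
Under exogeneity alone the bounds on PN are max{0,(p₁−p₀)/p₁} ≤ PN ≤ min{1,(1−p₀)/p₁}.
  lower = (p₁ − p₀)/p₁ = 0.068 / 0.172 ≈ 0.3953
  upper = min{1, (1 − p₀)/p₁} = 0.896 / 0.172 ≈ 5.2093 → capped at 1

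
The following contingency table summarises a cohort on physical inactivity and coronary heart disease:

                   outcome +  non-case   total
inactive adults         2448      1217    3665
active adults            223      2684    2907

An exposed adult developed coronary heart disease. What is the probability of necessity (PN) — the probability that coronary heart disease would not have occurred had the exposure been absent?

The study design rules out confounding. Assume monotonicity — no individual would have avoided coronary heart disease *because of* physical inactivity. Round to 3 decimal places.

PN ≈ 0.885

p₁ = P(outcome | exposed) = 2448/3665 = 0.66794
p₀ = P(outcome | unexposed) = 223/2907 = 0.076711
Under exogeneity and monotonicity, PN = (p₁ − p₀) / p₁.
PN = (0.66794 − 0.076711) / 0.66794 = 0.59123 / 0.66794 ≈ 0.8852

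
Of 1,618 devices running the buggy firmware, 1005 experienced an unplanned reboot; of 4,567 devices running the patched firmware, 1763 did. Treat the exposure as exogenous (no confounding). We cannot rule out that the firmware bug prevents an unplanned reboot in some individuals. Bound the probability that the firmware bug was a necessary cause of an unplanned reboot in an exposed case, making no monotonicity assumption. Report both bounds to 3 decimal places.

0.379 ≤ PN ≤ 0.988

p₁ = P(outcome | exposed) = 1005/1618 = 0.62114
p₀ = P(outcome | unexposed) = 1763/4567 = 0.38603
Under exogeneity alone the bounds on PN are max{0,(p₁−p₀)/p₁} ≤ PN ≤ min{1,(1−p₀)/p₁}.
  lower = (p₁ − p₀)/p₁ = 0.23511 / 0.62114 ≈ 0.3785
  upper = min{1, (1 − p₀)/p₁} = 0.61397 / 0.62114 ≈ 0.9885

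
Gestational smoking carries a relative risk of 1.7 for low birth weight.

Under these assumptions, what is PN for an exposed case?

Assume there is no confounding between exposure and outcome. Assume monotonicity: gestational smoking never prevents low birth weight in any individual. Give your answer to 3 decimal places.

PN ≈ 0.412

Under exogeneity and monotonicity, PN = (RR − 1) / RR = 1 − 1/RR.
PN = (1.7 − 1) / 1.7 = 0.7 / 1.7 ≈ 0.4118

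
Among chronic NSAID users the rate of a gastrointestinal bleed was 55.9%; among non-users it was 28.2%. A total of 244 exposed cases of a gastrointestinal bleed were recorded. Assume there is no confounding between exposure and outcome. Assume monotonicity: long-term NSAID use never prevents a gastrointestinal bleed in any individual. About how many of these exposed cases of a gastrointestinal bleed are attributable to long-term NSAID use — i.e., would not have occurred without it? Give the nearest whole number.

p₁ = 0.559, p₀ = 0.282.
PN = (p₁ − p₀)/p₁ = (0.559 − 0.282) / 0.559 ≈ 0.49553.
Attributable cases ≈ PN × (exposed cases) = 0.49553 × 244 ≈ 120.91.

about 121 cases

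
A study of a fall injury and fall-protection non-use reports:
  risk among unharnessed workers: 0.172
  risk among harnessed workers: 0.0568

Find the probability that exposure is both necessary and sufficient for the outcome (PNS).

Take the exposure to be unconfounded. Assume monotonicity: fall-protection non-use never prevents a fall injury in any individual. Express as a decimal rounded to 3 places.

PNS ≈ 0.115

Let p₁ = 0.172, p₀ = 0.0568.
Under exogeneity and monotonicity, PNS = p₁ − p₀.
PNS = 0.172 − 0.0568 = 0.1152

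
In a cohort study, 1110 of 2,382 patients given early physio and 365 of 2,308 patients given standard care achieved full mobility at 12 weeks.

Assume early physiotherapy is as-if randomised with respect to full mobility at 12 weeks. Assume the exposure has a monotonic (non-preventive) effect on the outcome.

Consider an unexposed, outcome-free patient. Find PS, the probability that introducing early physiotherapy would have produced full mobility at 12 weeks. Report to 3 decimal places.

PS ≈ 0.366

p₁ = P(outcome | exposed) = 1110/2382 = 0.46599
p₀ = P(outcome | unexposed) = 365/2308 = 0.15815
Under exogeneity and monotonicity, PS = (p₁ − p₀) / (1 − p₀).
PS = (0.46599 − 0.15815) / (1 − 0.15815) = 0.30785 / 0.84185 ≈ 0.3657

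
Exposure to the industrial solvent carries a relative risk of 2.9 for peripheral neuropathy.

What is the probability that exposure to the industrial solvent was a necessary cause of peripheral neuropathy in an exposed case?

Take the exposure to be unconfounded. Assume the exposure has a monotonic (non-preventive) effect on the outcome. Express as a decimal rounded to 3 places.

Under exogeneity and monotonicity, PN = (RR − 1) / RR = 1 − 1/RR.
PN = (2.9 − 1) / 2.9 = 1.9 / 2.9 ≈ 0.6552

PN ≈ 0.655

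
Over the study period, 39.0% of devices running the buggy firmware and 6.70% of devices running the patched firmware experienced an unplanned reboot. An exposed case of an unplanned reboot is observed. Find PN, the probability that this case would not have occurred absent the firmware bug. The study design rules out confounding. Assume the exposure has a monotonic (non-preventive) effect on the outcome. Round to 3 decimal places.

PN ≈ 0.828

p₁ = 0.39, p₀ = 0.067.
Under exogeneity and monotonicity, PN = (p₁ − p₀) / p₁.
PN = (0.39 − 0.067) / 0.39 = 0.323 / 0.39 ≈ 0.8282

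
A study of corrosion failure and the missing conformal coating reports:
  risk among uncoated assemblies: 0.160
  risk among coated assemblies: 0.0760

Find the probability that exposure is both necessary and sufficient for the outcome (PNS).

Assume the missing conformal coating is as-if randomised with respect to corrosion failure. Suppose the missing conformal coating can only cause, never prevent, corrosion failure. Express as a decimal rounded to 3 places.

PNS ≈ 0.084

Let p₁ = 0.16, p₀ = 0.076.
Under exogeneity and monotonicity, PNS = p₁ − p₀.
PNS = 0.16 − 0.076 = 0.084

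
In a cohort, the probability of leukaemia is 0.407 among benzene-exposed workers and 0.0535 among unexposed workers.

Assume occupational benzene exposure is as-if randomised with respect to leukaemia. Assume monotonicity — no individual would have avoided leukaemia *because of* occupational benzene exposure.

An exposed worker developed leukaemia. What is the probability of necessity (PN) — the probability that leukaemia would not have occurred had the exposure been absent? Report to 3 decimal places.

PN ≈ 0.869

Let p₁ = 0.407, p₀ = 0.0535.
Under exogeneity and monotonicity, PN = (p₁ − p₀) / p₁.
PN = (0.407 − 0.0535) / 0.407 = 0.3535 / 0.407 ≈ 0.8686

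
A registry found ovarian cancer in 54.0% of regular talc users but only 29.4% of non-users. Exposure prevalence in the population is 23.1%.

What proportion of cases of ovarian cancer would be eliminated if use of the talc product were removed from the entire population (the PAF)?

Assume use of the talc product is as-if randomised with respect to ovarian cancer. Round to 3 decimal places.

p₁ = 0.54, p₀ = 0.294.
Overall risk P(Y=1) = π·p₁ + (1−π)·p₀ = 0.231×0.54 + 0.769×0.294 = 0.35083.
Under exogeneity, PAF = [P(Y=1) − p₀] / P(Y=1).
PAF = (0.35083 − 0.294) / 0.35083 ≈ 0.1620

PAF ≈ 0.162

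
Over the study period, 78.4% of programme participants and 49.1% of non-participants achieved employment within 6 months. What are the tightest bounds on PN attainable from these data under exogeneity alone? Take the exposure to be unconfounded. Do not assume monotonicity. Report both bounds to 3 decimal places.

0.374 ≤ PN ≤ 0.649

p₁ = 0.784, p₀ = 0.491.
Under exogeneity alone the bounds on PN are max{0,(p₁−p₀)/p₁} ≤ PN ≤ min{1,(1−p₀)/p₁}.
  lower = (p₁ − p₀)/p₁ = 0.293 / 0.784 ≈ 0.3737
  upper = min{1, (1 − p₀)/p₁} = 0.509 / 0.784 ≈ 0.6492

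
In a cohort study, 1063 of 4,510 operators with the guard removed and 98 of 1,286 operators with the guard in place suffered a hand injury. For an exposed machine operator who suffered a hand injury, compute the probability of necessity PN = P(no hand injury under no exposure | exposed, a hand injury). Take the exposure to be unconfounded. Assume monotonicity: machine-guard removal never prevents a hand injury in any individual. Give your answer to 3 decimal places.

p₁ = P(outcome | exposed) = 1063/4510 = 0.2357
p₀ = P(outcome | unexposed) = 98/1286 = 0.076205
Under exogeneity and monotonicity, PN = (p₁ − p₀) / p₁.
PN = (0.2357 − 0.076205) / 0.2357 = 0.15949 / 0.2357 ≈ 0.6767

PN ≈ 0.677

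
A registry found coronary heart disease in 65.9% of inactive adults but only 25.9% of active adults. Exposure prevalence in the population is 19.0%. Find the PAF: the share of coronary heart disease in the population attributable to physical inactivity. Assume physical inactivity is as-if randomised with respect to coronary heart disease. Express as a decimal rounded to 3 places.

PAF ≈ 0.227

p₁ = 0.659, p₀ = 0.259.
Overall risk P(Y=1) = π·p₁ + (1−π)·p₀ = 0.19×0.659 + 0.81×0.259 = 0.335.
Under exogeneity, PAF = [P(Y=1) − p₀] / P(Y=1).
PAF = (0.335 − 0.259) / 0.335 ≈ 0.2269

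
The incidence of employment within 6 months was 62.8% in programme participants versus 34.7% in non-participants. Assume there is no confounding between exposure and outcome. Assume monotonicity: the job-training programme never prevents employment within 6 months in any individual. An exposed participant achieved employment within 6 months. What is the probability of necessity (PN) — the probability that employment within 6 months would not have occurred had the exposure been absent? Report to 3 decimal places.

PN ≈ 0.447

p₁ = 0.628, p₀ = 0.347.
Under exogeneity and monotonicity, PN = (p₁ − p₀) / p₁.
PN = (0.628 − 0.347) / 0.628 = 0.281 / 0.628 ≈ 0.4475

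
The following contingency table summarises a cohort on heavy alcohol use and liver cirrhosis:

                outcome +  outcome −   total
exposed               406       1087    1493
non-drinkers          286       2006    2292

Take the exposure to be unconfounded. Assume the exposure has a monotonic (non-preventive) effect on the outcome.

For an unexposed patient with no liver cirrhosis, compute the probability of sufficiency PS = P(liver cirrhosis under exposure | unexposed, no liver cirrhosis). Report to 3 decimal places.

p₁ = P(outcome | exposed) = 406/1493 = 0.27194
p₀ = P(outcome | unexposed) = 286/2292 = 0.12478
Under exogeneity and monotonicity, PS = (p₁ − p₀) / (1 − p₀).
PS = (0.27194 − 0.12478) / (1 − 0.12478) = 0.14715 / 0.87522 ≈ 0.1681

PS ≈ 0.168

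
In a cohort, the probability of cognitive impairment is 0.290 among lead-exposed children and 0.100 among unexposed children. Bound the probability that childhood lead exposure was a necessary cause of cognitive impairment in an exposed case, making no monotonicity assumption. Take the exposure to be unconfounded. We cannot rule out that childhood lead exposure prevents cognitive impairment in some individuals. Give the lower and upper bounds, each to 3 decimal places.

0.655 ≤ PN ≤ 1.000

Let p₁ = 0.29, p₀ = 0.1.
Under exogeneity alone the bounds on PN are max{0,(p₁−p₀)/p₁} ≤ PN ≤ min{1,(1−p₀)/p₁}.
  lower = (p₁ − p₀)/p₁ = 0.19 / 0.29 ≈ 0.6552
  upper = min{1, (1 − p₀)/p₁} = 0.9 / 0.29 ≈ 3.1034 → capped at 1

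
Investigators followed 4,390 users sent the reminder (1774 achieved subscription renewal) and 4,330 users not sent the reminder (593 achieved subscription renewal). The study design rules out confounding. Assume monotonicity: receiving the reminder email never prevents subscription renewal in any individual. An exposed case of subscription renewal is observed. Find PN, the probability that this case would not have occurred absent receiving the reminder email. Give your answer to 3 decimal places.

PN ≈ 0.661

p₁ = P(outcome | exposed) = 1774/4390 = 0.4041
p₀ = P(outcome | unexposed) = 593/4330 = 0.13695
Under exogeneity and monotonicity, PN = (p₁ − p₀) / p₁.
PN = (0.4041 − 0.13695) / 0.4041 = 0.26715 / 0.4041 ≈ 0.6611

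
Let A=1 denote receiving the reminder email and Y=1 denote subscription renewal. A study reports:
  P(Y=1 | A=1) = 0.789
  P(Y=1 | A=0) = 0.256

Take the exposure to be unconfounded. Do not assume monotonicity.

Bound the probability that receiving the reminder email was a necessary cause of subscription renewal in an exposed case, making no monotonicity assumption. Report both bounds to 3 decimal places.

0.676 ≤ PN ≤ 0.943

Let p₁ = 0.789, p₀ = 0.256.
Under exogeneity alone the bounds on PN are max{0,(p₁−p₀)/p₁} ≤ PN ≤ min{1,(1−p₀)/p₁}.
  lower = (p₁ − p₀)/p₁ = 0.533 / 0.789 ≈ 0.6755
  upper = min{1, (1 − p₀)/p₁} = 0.744 / 0.789 ≈ 0.9430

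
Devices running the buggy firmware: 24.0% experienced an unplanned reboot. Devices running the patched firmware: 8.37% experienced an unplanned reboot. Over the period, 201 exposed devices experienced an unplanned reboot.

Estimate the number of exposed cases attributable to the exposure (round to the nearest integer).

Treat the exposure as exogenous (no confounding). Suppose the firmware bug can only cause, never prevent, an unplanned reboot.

p₁ = 0.24, p₀ = 0.0837.
PN = (p₁ − p₀)/p₁ = (0.24 − 0.0837) / 0.24 ≈ 0.65125.
Attributable cases ≈ PN × (exposed cases) = 0.65125 × 201 ≈ 130.90.

about 131 cases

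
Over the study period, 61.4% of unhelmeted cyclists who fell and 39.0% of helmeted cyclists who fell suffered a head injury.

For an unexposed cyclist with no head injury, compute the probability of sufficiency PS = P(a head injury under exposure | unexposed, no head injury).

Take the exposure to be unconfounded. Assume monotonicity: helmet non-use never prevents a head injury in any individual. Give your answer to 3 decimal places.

PS ≈ 0.367

p₁ = 0.614, p₀ = 0.39.
Under exogeneity and monotonicity, PS = (p₁ − p₀) / (1 − p₀).
PS = (0.614 − 0.39) / (1 − 0.39) = 0.224 / 0.61 ≈ 0.3672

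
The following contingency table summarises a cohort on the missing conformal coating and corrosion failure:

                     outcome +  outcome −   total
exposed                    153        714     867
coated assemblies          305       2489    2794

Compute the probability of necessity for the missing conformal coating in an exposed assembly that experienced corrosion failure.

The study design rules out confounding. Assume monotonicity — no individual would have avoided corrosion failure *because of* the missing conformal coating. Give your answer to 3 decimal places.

PN ≈ 0.381

p₁ = P(outcome | exposed) = 153/867 = 0.17647
p₀ = P(outcome | unexposed) = 305/2794 = 0.10916
Under exogeneity and monotonicity, PN = (p₁ − p₀)/p₁.
PN = (0.17647 − 0.10916) / 0.17647 ≈ 0.3814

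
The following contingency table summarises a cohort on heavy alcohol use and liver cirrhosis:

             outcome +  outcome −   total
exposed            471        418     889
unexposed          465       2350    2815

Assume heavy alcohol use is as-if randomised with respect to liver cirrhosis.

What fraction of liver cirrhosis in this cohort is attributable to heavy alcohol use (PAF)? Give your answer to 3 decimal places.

p₁ = P(outcome | exposed) = 471/889 = 0.52981
p₀ = P(outcome | unexposed) = 465/2815 = 0.16519
Exposure prevalence π = 889/3704 = 0.24001; overall risk P(Y=1) = 0.2527.
Under exogeneity, PAF = [P(Y=1) − p₀]/P(Y=1).
PAF = (0.2527 − 0.16519) / 0.2527 ≈ 0.3463

PAF ≈ 0.346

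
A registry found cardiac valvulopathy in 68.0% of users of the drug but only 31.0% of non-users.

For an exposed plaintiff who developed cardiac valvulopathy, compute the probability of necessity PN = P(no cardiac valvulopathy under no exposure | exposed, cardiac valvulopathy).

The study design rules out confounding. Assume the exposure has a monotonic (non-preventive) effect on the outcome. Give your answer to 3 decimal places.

p₁ = 0.68, p₀ = 0.31.
Under exogeneity and monotonicity, PN = (p₁ − p₀) / p₁.
PN = (0.68 − 0.31) / 0.68 = 0.37 / 0.68 ≈ 0.5441

PN ≈ 0.544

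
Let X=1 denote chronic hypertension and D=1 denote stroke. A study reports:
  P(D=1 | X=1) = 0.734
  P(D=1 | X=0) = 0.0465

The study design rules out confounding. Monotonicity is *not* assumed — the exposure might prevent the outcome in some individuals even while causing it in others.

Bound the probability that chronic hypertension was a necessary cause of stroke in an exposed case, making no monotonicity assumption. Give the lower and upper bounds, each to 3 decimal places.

Let p₁ = 0.734, p₀ = 0.0465.
Under exogeneity alone the bounds on PN are max{0,(p₁−p₀)/p₁} ≤ PN ≤ min{1,(1−p₀)/p₁}.
  lower = (p₁ − p₀)/p₁ = 0.6875 / 0.734 ≈ 0.9366
  upper = min{1, (1 − p₀)/p₁} = 0.9535 / 0.734 ≈ 1.2990 → capped at 1

0.937 ≤ PN ≤ 1.000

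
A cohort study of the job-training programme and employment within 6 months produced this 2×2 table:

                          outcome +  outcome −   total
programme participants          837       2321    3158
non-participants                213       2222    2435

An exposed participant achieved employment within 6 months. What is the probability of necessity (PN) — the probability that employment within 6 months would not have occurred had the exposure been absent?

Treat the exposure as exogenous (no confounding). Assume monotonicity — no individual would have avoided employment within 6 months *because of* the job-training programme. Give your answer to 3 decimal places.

PN ≈ 0.670

p₁ = P(outcome | exposed) = 837/3158 = 0.26504
p₀ = P(outcome | unexposed) = 213/2435 = 0.087474
Under exogeneity and monotonicity, PN = (p₁ − p₀) / p₁.
PN = (0.26504 − 0.087474) / 0.26504 = 0.17757 / 0.26504 ≈ 0.6700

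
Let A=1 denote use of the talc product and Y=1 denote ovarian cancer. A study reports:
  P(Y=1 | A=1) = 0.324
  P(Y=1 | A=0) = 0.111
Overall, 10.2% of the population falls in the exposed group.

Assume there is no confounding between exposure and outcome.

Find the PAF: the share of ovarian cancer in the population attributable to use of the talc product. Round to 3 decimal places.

Let p₁ = 0.324, p₀ = 0.111.
Overall risk P(Y=1) = π·p₁ + (1−π)·p₀ = 0.102×0.324 + 0.898×0.111 = 0.13273.
Under exogeneity, PAF = [P(Y=1) − p₀] / P(Y=1).
PAF = (0.13273 − 0.111) / 0.13273 ≈ 0.1637

PAF ≈ 0.164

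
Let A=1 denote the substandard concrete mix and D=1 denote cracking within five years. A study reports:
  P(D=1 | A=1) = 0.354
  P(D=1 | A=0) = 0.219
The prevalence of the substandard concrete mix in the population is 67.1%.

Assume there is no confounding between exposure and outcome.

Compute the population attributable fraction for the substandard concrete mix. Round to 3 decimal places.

Let p₁ = 0.354, p₀ = 0.219.
Overall risk P(Y=1) = π·p₁ + (1−π)·p₀ = 0.671×0.354 + 0.329×0.219 = 0.30958.
Under exogeneity, PAF = [P(Y=1) − p₀] / P(Y=1).
PAF = (0.30958 − 0.219) / 0.30958 ≈ 0.2926

PAF ≈ 0.293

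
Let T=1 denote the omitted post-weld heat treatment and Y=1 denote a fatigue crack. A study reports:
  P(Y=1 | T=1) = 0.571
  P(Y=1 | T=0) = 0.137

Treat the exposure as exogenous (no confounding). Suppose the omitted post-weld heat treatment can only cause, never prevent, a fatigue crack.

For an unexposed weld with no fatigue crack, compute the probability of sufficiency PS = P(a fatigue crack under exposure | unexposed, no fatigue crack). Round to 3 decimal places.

PS ≈ 0.503

Let p₁ = 0.571, p₀ = 0.137.
Under exogeneity and monotonicity, PS = (p₁ − p₀) / (1 − p₀).
PS = (0.571 − 0.137) / (1 − 0.137) = 0.434 / 0.863 ≈ 0.5029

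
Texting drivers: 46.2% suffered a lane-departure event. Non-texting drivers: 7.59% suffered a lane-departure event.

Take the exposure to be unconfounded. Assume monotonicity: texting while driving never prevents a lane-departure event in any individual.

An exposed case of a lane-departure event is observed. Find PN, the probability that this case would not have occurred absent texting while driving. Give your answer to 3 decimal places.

p₁ = 0.462, p₀ = 0.0759.
Under exogeneity and monotonicity, PN = (p₁ − p₀) / p₁.
PN = (0.462 − 0.0759) / 0.462 = 0.3861 / 0.462 ≈ 0.8357

PN ≈ 0.836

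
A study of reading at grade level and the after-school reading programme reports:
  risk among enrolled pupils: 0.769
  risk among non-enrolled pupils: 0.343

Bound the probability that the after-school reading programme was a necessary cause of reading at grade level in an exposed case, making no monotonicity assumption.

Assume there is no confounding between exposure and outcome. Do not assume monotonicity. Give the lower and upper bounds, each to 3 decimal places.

Let p₁ = 0.769, p₀ = 0.343.
Under exogeneity alone the bounds on PN are max{0,(p₁−p₀)/p₁} ≤ PN ≤ min{1,(1−p₀)/p₁}.
  lower = (p₁ − p₀)/p₁ = 0.426 / 0.769 ≈ 0.5540
  upper = min{1, (1 − p₀)/p₁} = 0.657 / 0.769 ≈ 0.8544

0.554 ≤ PN ≤ 0.854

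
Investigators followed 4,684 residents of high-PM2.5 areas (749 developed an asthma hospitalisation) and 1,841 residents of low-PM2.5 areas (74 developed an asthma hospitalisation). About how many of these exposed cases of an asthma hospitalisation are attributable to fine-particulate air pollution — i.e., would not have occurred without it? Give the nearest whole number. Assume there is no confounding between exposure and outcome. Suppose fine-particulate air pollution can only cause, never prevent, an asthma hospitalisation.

p₁ = P(outcome | exposed) = 749/4684 = 0.15991
p₀ = P(outcome | unexposed) = 74/1841 = 0.040196
PN = (p₁ − p₀)/p₁ = (0.15991 − 0.040196) / 0.15991 ≈ 0.74863.
Attributable cases ≈ PN × (exposed cases) = 0.74863 × 749 ≈ 560.72.

about 561 cases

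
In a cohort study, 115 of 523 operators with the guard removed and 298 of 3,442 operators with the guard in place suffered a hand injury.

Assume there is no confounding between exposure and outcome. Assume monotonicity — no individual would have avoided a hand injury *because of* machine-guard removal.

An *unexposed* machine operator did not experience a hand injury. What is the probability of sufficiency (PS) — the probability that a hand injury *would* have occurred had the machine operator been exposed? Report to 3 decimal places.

p₁ = P(outcome | exposed) = 115/523 = 0.21989
p₀ = P(outcome | unexposed) = 298/3442 = 0.086578
Under exogeneity and monotonicity, PS = (p₁ − p₀) / (1 − p₀).
PS = (0.21989 − 0.086578) / (1 − 0.086578) = 0.13331 / 0.91342 ≈ 0.1459

PS ≈ 0.146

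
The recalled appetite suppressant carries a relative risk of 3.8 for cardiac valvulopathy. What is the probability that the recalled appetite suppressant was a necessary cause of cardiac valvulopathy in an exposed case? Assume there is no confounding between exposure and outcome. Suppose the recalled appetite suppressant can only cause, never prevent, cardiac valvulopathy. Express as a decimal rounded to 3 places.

PN ≈ 0.737

Under exogeneity and monotonicity, PN = (RR − 1) / RR = 1 − 1/RR.
PN = (3.8 − 1) / 3.8 = 2.8 / 3.8 ≈ 0.7368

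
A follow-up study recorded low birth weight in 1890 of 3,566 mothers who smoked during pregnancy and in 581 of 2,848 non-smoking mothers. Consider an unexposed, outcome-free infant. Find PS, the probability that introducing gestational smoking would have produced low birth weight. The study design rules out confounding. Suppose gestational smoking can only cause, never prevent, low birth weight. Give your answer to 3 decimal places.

PS ≈ 0.410

p₁ = P(outcome | exposed) = 1890/3566 = 0.53001
p₀ = P(outcome | unexposed) = 581/2848 = 0.204
Under exogeneity and monotonicity, PS = (p₁ − p₀) / (1 − p₀).
PS = (0.53001 − 0.204) / (1 − 0.204) = 0.326 / 0.796 ≈ 0.4096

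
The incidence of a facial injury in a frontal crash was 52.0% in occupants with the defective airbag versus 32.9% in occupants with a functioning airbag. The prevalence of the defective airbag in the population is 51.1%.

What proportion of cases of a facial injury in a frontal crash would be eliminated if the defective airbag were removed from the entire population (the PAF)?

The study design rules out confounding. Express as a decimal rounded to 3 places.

PAF ≈ 0.229

p₁ = 0.52, p₀ = 0.329.
Overall risk P(Y=1) = π·p₁ + (1−π)·p₀ = 0.511×0.52 + 0.489×0.329 = 0.4266.
Under exogeneity, PAF = [P(Y=1) − p₀] / P(Y=1).
PAF = (0.4266 − 0.329) / 0.4266 ≈ 0.2288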